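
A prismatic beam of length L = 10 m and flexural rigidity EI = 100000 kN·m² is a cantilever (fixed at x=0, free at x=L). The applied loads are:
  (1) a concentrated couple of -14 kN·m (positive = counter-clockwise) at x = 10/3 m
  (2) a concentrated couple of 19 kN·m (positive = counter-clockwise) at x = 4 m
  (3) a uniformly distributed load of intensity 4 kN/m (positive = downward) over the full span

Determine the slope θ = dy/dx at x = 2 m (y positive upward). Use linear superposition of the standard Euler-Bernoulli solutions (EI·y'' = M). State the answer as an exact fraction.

θ(2) = -473/150000 rad

Load 1 — applied couple M₀=-14 kN·m at a=10/3 m (b=L-a=20/3):
  θ_1 = M₀x/EI  [x≤a] = (-14)·2/100000 = -7/25000 rad
Load 2 — applied couple M₀=19 kN·m at a=4 m (b=L-a=6):
  θ_2 = M₀x/EI  [x≤a] = 19·2/100000 = 19/50000 rad
Load 3 — uniform load w=4 kN/m over full span:
  θ_3 = -wx(x²-3Lx+3L²)/(6EI) = -4·2·(2²-3·10·2+3·10²)/(6·100000) = -61/18750 rad
Superposition: θ = Σ θ_i = -473/150000 rad ≈ -0.003153 rad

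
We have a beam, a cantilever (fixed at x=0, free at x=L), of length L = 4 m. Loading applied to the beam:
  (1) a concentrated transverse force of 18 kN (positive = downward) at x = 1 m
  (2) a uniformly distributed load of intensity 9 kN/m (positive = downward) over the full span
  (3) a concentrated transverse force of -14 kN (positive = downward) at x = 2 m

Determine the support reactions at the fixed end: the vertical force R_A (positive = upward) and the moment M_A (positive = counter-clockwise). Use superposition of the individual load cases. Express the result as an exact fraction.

Load 1 — point force P=18 kN at a=1 m (b=L-a=3):
  R_A = P = 18 kN
  M_A = Pa = 18·1 = 18 kN·m
Load 2 — uniform load w=9 kN/m over full span:
  R_A = wL = 9·4 = 36 kN
  M_A = wL²/2 = 9·4²/2 = 72 kN·m
Load 3 — point force P=-14 kN at a=2 m (b=L-a=2):
  R_A = P = (-14) = -14 kN
  M_A = Pa = (-14)·2 = -28 kN·m
Superposition: R_A = 40 kN, M_A = 62 kN·m

R_A = 40 kN, M_A = 62 kN·m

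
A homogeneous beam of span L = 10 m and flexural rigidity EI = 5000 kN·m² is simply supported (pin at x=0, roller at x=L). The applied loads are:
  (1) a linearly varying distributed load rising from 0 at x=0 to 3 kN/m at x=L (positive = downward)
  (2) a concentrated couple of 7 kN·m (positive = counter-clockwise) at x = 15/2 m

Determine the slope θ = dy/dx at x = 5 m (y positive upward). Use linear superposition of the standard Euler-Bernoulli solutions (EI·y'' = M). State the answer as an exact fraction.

Load 1 — triangular load w₀=3 kN/m (0→w₀ over full span):
  θ_1 = -w₀(7L⁴-30L²x²+15x⁴)/(360LEI) = -3·(7·10⁴-30·10²·5²+15·5⁴)/(360·10·5000) = -7/9600 rad
Load 2 — applied couple M₀=7 kN·m at a=15/2 m (b=L-a=5/2):
  θ_2 = (M₀x²/(2L)+C₁)/EI  [x≤a] with C₁=M₀(3b²-L²)/(6L)=-455/48 = (7·5²/(2·10)+(-455/48))/5000 = -7/48000 rad
Superposition: θ = Σ θ_i = -7/8000 rad ≈ -0.000875 rad

θ(5) = -7/8000 rad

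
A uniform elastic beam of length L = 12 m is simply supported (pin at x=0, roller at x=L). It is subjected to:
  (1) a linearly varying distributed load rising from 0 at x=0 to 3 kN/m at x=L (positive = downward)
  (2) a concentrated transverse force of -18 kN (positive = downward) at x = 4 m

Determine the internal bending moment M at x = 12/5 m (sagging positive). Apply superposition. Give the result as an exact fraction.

M(12/5) = -1872/125 kN·m

Load 1 — triangular load w₀=3 kN/m (0→w₀ over full span):
  M_1 = w₀Lx/6 - w₀x³/(6L) = 3·12·(12/5)/6 - 3·(12/5)³/(6·12) = 1728/125 kN·m
Load 2 — point force P=-18 kN at a=4 m (b=L-a=8):
  M_2 = Pbx/L  [x≤a] = (-18)·8·(12/5)/12 = -144/5 kN·m
Superposition: M = Σ M_i = -1872/125 kN·m ≈ -14.976000 kN·m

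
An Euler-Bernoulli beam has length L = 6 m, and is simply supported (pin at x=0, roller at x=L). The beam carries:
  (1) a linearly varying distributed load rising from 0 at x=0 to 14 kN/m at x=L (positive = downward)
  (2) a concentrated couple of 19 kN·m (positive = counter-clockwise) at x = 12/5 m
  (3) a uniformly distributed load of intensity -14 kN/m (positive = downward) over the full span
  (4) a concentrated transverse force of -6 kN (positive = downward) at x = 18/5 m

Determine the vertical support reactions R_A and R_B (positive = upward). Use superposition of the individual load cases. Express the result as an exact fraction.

Load 1 — triangular load w₀=14 kN/m (0→w₀ over full span):
  R_A = w₀L/6 = 14·6/6 = 14 kN
  R_B = w₀L/3 = 14·6/3 = 28 kN
Load 2 — applied couple M₀=19 kN·m at a=12/5 m (b=L-a=18/5):
  R_A = M₀/L = 19/6 kN
  R_B = -M₀/L = -19/6 kN
Load 3 — uniform load w=-14 kN/m over full span:
  R_A = wL/2 = (-14)·6/2 = -42 kN
  R_B = wL/2 = (-14)·6/2 = -42 kN
Load 4 — point force P=-6 kN at a=18/5 m (b=L-a=12/5):
  R_A = Pb/L = (-6)·(12/5)/6 = -12/5 kN
  R_B = Pa/L = (-6)·(18/5)/6 = -18/5 kN
Superposition: R_A = -817/30 kN, R_B = -623/30 kN

R_A = -817/30 kN, R_B = -623/30 kN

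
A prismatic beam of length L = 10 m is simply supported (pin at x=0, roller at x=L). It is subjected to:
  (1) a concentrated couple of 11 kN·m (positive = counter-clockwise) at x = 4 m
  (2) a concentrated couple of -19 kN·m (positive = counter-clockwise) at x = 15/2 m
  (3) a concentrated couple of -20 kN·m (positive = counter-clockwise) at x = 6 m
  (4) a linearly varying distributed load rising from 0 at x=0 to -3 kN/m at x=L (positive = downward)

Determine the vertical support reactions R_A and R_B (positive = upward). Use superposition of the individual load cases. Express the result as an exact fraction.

R_A = -39/5 kN, R_B = -36/5 kN

Load 1 — applied couple M₀=11 kN·m at a=4 m (b=L-a=6):
  R_A = M₀/L = 11/10 kN
  R_B = -M₀/L = -11/10 kN
Load 2 — applied couple M₀=-19 kN·m at a=15/2 m (b=L-a=5/2):
  R_A = M₀/L = (-19)/10 = -19/10 kN
  R_B = -M₀/L = -(-19)/10 = 19/10 kN
Load 3 — applied couple M₀=-20 kN·m at a=6 m (b=L-a=4):
  R_A = M₀/L = (-20)/10 = -2 kN
  R_B = -M₀/L = -(-20)/10 = 2 kN
Load 4 — triangular load w₀=-3 kN/m (0→w₀ over full span):
  R_A = w₀L/6 = (-3)·10/6 = -5 kN
  R_B = w₀L/3 = (-3)·10/3 = -10 kN
Superposition: R_A = -39/5 kN, R_B = -36/5 kN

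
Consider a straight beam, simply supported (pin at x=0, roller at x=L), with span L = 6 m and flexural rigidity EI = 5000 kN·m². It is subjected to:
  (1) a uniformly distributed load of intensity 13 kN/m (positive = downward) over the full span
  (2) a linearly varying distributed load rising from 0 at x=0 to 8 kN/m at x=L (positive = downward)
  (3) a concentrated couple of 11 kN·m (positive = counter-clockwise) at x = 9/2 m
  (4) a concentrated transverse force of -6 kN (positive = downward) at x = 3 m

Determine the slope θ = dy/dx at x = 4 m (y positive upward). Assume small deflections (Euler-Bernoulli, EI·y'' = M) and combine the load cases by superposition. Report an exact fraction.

Load 1 — uniform load w=13 kN/m over full span:
  θ_1 = -w(L³-6Lx²+4x³)/(24EI) = -13·(6³-6·6·4²+4·4³)/(24·5000) = 169/15000 rad
Load 2 — triangular load w₀=8 kN/m (0→w₀ over full span):
  θ_2 = -w₀(7L⁴-30L²x²+15x⁴)/(360LEI) = -8·(7·6⁴-30·6²·4²+15·4⁴)/(360·6·5000) = 91/28125 rad
Load 3 — applied couple M₀=11 kN·m at a=9/2 m (b=L-a=3/2):
  θ_3 = (M₀x²/(2L)+C₁)/EI  [x≤a] with C₁=M₀(3b²-L²)/(6L)=-143/16 = (11·4²/(2·6)+(-143/16))/5000 = 11/9600 rad
Load 4 — point force P=-6 kN at a=3 m (b=L-a=3):
  θ_4 = -Pa(2L²-6Lx+3x²+a²)/(6LEI)  [x>a] = -(-6)·3·(2·6²-6·6·4+3·4²+3²)/(6·6·5000) = -3/2000 rad
Superposition: θ = Σ θ_i = 50933/3600000 rad ≈ 0.014148 rad

θ(4) = 50933/3600000 rad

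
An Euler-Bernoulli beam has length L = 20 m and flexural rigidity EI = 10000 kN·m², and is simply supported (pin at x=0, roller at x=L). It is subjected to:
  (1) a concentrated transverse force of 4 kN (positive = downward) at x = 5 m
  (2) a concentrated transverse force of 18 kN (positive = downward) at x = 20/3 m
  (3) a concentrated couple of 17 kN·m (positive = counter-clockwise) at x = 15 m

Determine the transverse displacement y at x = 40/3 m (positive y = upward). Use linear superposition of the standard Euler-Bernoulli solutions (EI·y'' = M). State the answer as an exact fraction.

Load 1 — point force P=4 kN at a=5 m (b=L-a=15):
  y_1 = -Pa(L-x)(2Lx-a²-x²)/(6LEI)  [x>a] = -4·5·(20-(40/3))·(2·20·(40/3)-5²-(40/3)²)/(6·20·10000) = -119/3240 m
Load 2 — point force P=18 kN at a=20/3 m (b=L-a=40/3):
  y_2 = -Pa(L-x)(2Lx-a²-x²)/(6LEI)  [x>a] = -18·(20/3)·(20-(40/3))·(2·20·(40/3)-(20/3)²-(40/3)²)/(6·20·10000) = -28/135 m
Load 3 — applied couple M₀=17 kN·m at a=15 m (b=L-a=5):
  y_3 = (M₀x³/(6L)+C₁x)/EI  [x≤a] with C₁=M₀(3b²-L²)/(6L)=-1105/24 = (17·(40/3)³/(6·20)+(-1105/24)·(40/3))/10000 = -901/32400 m
Superposition: y = Σ y_i = -979/3600 m ≈ -0.271944 m

y(40/3) = -979/3600 m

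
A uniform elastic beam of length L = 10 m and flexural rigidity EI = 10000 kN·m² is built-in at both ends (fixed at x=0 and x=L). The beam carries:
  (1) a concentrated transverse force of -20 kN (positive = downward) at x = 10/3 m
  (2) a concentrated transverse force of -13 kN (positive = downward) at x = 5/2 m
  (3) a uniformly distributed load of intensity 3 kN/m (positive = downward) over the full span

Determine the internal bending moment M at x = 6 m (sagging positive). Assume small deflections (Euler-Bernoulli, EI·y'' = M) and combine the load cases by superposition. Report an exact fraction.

Load 1 — point force P=-20 kN at a=10/3 m (b=L-a=20/3):
  M_1 = Pa²(a+3b)(L-x)/L³ - Pa²b/L²  [x>a] = (-20)·(10/3)²·((10/3)+3·(20/3))·(10-6)/10³ - (-20)·(10/3)²·(20/3)/10² = -160/27 kN·m
Load 2 — point force P=-13 kN at a=5/2 m (b=L-a=15/2):
  M_2 = Pa²(a+3b)(L-x)/L³ - Pa²b/L²  [x>a] = (-13)·(5/2)²·((5/2)+3·(15/2))·(10-6)/10³ - (-13)·(5/2)²·(15/2)/10² = -65/32 kN·m
Load 3 — uniform load w=3 kN/m over full span:
  M_3 = wLx/2 - wL²/12 - wx²/2 = 3·10·6/2 - 3·10²/12 - 3·6²/2 = 11 kN·m
Superposition: M = Σ M_i = 2629/864 kN·m ≈ 3.042824 kN·m

M(6) = 2629/864 kN·m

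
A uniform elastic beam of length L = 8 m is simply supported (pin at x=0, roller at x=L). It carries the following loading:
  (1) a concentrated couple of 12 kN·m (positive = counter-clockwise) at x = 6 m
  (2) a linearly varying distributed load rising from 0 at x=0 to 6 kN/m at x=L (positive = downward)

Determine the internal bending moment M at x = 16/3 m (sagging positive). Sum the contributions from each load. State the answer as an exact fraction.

M(16/3) = 856/27 kN·m

Load 1 — applied couple M₀=12 kN·m at a=6 m (b=L-a=2):
  M_1 = M₀x/L  [x≤a] = 12·(16/3)/8 = 8 kN·m
Load 2 — triangular load w₀=6 kN/m (0→w₀ over full span):
  M_2 = w₀Lx/6 - w₀x³/(6L) = 6·8·(16/3)/6 - 6·(16/3)³/(6·8) = 640/27 kN·m
Superposition: M = Σ M_i = 856/27 kN·m ≈ 31.703704 kN·m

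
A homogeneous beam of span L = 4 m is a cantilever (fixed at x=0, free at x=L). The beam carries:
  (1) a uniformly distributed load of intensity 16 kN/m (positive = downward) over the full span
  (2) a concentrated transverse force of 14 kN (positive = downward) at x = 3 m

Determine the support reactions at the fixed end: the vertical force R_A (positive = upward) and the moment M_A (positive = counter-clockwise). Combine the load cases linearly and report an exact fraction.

Load 1 — uniform load w=16 kN/m over full span:
  R_A = wL = 16·4 = 64 kN
  M_A = wL²/2 = 16·4²/2 = 128 kN·m
Load 2 — point force P=14 kN at a=3 m (b=L-a=1):
  R_A = P = 14 kN
  M_A = Pa = 14·3 = 42 kN·m
Superposition: R_A = 78 kN, M_A = 170 kN·m

R_A = 78 kN, M_A = 170 kN·m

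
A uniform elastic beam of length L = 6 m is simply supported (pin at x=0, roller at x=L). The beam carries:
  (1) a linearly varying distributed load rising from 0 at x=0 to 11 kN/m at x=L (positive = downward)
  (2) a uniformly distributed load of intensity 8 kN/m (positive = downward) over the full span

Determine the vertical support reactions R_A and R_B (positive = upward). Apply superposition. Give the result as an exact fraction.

R_A = 35 kN, R_B = 46 kN

Load 1 — triangular load w₀=11 kN/m (0→w₀ over full span):
  R_A = w₀L/6 = 11·6/6 = 11 kN
  R_B = w₀L/3 = 11·6/3 = 22 kN
Load 2 — uniform load w=8 kN/m over full span:
  R_A = wL/2 = 8·6/2 = 24 kN
  R_B = wL/2 = 8·6/2 = 24 kN
Superposition: R_A = 35 kN, R_B = 46 kN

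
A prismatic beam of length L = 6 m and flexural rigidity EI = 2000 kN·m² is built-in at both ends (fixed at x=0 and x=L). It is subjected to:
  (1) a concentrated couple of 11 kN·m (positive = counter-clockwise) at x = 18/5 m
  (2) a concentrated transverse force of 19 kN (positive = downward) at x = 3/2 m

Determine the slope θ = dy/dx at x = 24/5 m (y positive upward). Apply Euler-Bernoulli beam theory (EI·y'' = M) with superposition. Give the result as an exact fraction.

Load 1 — applied couple M₀=11 kN·m at a=18/5 m (b=L-a=12/5):
  θ_1 = (R_Ax²/2 - M_Ax - M₀(x-a))/EI  [x>a] with R_A=66/25, M_A=88/25 = ((66/25)·(24/5)²/2 - (88/25)·(24/5) - 11·((24/5)-(18/5)))/2000 = 99/625000 rad
Load 2 — point force P=19 kN at a=3/2 m (b=L-a=9/2):
  θ_2 = Pa²(L-x)(2bL-(3b+a)(L-x))/(2L³EI)  [x>a] = 19·(3/2)²·(6-(24/5))·(2·(9/2)·6-(3·(9/2)+(3/2))·(6-(24/5)))/(2·6³·2000) = 171/80000 rad
Superposition: θ = Σ θ_i = 22959/10000000 rad ≈ 0.002296 rad

θ(24/5) = 22959/10000000 rad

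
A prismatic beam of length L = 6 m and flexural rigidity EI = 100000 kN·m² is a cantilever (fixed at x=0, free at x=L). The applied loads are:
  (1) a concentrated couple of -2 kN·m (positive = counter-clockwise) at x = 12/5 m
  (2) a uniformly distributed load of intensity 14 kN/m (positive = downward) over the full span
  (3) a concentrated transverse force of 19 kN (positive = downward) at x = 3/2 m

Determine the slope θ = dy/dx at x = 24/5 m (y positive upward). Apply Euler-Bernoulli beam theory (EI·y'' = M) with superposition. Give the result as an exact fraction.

θ(24/5) = -526143/100000000 rad

Load 1 — applied couple M₀=-2 kN·m at a=12/5 m (b=L-a=18/5):
  θ_1 = M₀a/EI  [x>a] = (-2)·(12/5)/100000 = -3/62500 rad
Load 2 — uniform load w=14 kN/m over full span:
  θ_2 = -wx(x²-3Lx+3L²)/(6EI) = -14·(24/5)·((24/5)²-3·6·(24/5)+3·6²)/(6·100000) = -1953/390625 rad
Load 3 — point force P=19 kN at a=3/2 m (b=L-a=9/2):
  θ_3 = -Pa²/(2EI)  [x>a] = -19·(3/2)²/(2·100000) = -171/800000 rad
Superposition: θ = Σ θ_i = -526143/100000000 rad ≈ -0.005261 rad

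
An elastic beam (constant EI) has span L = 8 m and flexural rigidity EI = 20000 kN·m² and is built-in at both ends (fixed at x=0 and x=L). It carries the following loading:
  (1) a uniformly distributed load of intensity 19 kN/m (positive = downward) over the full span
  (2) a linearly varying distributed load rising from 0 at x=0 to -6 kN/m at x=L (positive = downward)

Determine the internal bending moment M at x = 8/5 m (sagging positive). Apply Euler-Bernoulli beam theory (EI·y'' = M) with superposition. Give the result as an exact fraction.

Load 1 — uniform load w=19 kN/m over full span:
  M_1 = wLx/2 - wL²/12 - wx²/2 = 19·8·(8/5)/2 - 19·8²/12 - 19·(8/5)²/2 = -304/75 kN·m
Load 2 — triangular load w₀=-6 kN/m (0→w₀ over full span):
  M_2 = 3w₀Lx/20 - w₀L²/30 - w₀x³/(6L) = 3·(-6)·8·(8/5)/20 - (-6)·8²/30 - (-6)·(8/5)³/(6·8) = 224/125 kN·m
Superposition: M = Σ M_i = -848/375 kN·m ≈ -2.261333 kN·m

M(8/5) = -848/375 kN·m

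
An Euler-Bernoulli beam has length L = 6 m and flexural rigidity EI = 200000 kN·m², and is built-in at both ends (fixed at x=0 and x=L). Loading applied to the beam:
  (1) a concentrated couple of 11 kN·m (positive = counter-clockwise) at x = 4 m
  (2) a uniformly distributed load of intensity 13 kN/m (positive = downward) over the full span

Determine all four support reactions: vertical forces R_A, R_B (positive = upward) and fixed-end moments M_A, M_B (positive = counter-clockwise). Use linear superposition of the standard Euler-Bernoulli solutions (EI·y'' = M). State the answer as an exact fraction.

Load 1 — applied couple M₀=11 kN·m at a=4 m (b=L-a=2):
  R_A = 6M₀ab/L³ = 6·11·4·2/6³ = 22/9 kN
  M_A = M₀b(2a-b)/L² = 11·2·(2·4-2)/6² = 11/3 kN·m
  R_B = -6M₀ab/L³ = -6·11·4·2/6³ = -22/9 kN
  M_B = M₀a(2b-a)/L² = 11·4·(2·2-4)/6² = 0 kN·m
Load 2 — uniform load w=13 kN/m over full span:
  R_A = wL/2 = 13·6/2 = 39 kN
  M_A = wL²/12 = 13·6²/12 = 39 kN·m
  R_B = wL/2 = 13·6/2 = 39 kN
  M_B = -wL²/12 = -13·6²/12 = -39 kN·m
Superposition: R_A = 373/9 kN, M_A = 128/3 kN·m, R_B = 329/9 kN, M_B = -39 kN·m

R_A = 373/9 kN, M_A = 128/3 kN·m, R_B = 329/9 kN, M_B = -39 kN·m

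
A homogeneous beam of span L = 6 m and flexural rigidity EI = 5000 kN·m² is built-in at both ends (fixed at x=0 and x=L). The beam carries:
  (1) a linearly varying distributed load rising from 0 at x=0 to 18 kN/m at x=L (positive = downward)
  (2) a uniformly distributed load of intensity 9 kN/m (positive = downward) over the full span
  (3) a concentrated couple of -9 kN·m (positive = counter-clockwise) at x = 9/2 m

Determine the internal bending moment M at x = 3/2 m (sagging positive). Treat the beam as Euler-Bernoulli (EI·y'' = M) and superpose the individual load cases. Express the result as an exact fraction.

Load 1 — triangular load w₀=18 kN/m (0→w₀ over full span):
  M_1 = 3w₀Lx/20 - w₀L²/30 - w₀x³/(6L) = 3·18·6·(3/2)/20 - 18·6²/30 - 18·(3/2)³/(6·6) = 81/80 kN·m
Load 2 — uniform load w=9 kN/m over full span:
  M_2 = wLx/2 - wL²/12 - wx²/2 = 9·6·(3/2)/2 - 9·6²/12 - 9·(3/2)²/2 = 27/8 kN·m
Load 3 — applied couple M₀=-9 kN·m at a=9/2 m (b=L-a=3/2):
  M_3 = R_Ax - M_A  [x≤a] with R_A=-27/16, M_A=-45/16 = (-27/16)·(3/2) - (-45/16) = 9/32 kN·m
Superposition: M = Σ M_i = 747/160 kN·m ≈ 4.668750 kN·m

M(3/2) = 747/160 kN·m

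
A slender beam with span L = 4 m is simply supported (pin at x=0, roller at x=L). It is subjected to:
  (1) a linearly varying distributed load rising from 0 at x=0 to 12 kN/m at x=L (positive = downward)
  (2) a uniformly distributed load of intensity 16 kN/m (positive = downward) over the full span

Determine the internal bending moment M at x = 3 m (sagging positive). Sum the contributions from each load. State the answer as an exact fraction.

M(3) = 69/2 kN·m

Load 1 — triangular load w₀=12 kN/m (0→w₀ over full span):
  M_1 = w₀Lx/6 - w₀x³/(6L) = 12·4·3/6 - 12·3³/(6·4) = 21/2 kN·m
Load 2 — uniform load w=16 kN/m over full span:
  M_2 = wx(L-x)/2 = 16·3·(4-3)/2 = 24 kN·m
Superposition: M = Σ M_i = 69/2 kN·m ≈ 34.500000 kN·m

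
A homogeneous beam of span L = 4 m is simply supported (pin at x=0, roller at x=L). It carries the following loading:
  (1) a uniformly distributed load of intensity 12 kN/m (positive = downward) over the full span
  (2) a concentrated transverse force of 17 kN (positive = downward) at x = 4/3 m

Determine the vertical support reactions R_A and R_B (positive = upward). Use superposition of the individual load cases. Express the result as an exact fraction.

Load 1 — uniform load w=12 kN/m over full span:
  R_A = wL/2 = 12·4/2 = 24 kN
  R_B = wL/2 = 12·4/2 = 24 kN
Load 2 — point force P=17 kN at a=4/3 m (b=L-a=8/3):
  R_A = Pb/L = 17·(8/3)/4 = 34/3 kN
  R_B = Pa/L = 17·(4/3)/4 = 17/3 kN
Superposition: R_A = 106/3 kN, R_B = 89/3 kN

R_A = 106/3 kN, R_B = 89/3 kN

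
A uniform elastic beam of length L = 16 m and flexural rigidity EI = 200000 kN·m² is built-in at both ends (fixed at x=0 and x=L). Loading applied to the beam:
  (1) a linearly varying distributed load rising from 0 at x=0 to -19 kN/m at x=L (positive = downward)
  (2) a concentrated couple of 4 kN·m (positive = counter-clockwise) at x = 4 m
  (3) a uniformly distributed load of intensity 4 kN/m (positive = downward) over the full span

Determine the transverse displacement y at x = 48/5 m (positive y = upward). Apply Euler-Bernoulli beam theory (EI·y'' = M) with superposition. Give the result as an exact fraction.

y(48/5) = 229042/48828125 m

Load 1 — triangular load w₀=-19 kN/m (0→w₀ over full span):
  y_1 = -w₀x²(L-x)²(x+2L)/(120LEI) = -(-19)·(48/5)²·(16-(48/5))²·((48/5)+2·16)/(120·16·200000) = 379392/48828125 m
Load 2 — applied couple M₀=4 kN·m at a=4 m (b=L-a=12):
  y_2 = (R_Ax³/6 - M_Ax²/2 - M₀(x-a)²/2)/EI  [x>a] with R_A=9/32, M_A=-3/4 = ((9/32)·(48/5)³/6 - (-3/4)·(48/5)²/2 - 4·((48/5)-4)²/2)/200000 = 26/390625 m
Load 3 — uniform load w=4 kN/m over full span:
  y_3 = -wx²(L-x)²/(24EI) = -4·(48/5)²·(16-(48/5))²/(24·200000) = -6144/1953125 m
Superposition: y = Σ y_i = 229042/48828125 m ≈ 0.004691 m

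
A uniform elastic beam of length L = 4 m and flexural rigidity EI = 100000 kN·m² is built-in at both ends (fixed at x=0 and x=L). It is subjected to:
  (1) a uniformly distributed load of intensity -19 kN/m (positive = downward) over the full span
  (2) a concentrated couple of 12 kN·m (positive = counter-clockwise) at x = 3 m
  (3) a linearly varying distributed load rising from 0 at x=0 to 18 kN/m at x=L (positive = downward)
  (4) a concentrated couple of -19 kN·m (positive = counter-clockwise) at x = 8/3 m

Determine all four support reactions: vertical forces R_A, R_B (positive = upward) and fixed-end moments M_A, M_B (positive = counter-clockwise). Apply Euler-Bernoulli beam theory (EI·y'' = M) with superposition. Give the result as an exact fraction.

Load 1 — uniform load w=-19 kN/m over full span:
  R_A = wL/2 = (-19)·4/2 = -38 kN
  M_A = wL²/12 = (-19)·4²/12 = -76/3 kN·m
  R_B = wL/2 = (-19)·4/2 = -38 kN
  M_B = -wL²/12 = -(-19)·4²/12 = 76/3 kN·m
Load 2 — applied couple M₀=12 kN·m at a=3 m (b=L-a=1):
  R_A = 6M₀ab/L³ = 6·12·3·1/4³ = 27/8 kN
  M_A = M₀b(2a-b)/L² = 12·1·(2·3-1)/4² = 15/4 kN·m
  R_B = -6M₀ab/L³ = -6·12·3·1/4³ = -27/8 kN
  M_B = M₀a(2b-a)/L² = 12·3·(2·1-3)/4² = -9/4 kN·m
Load 3 — triangular load w₀=18 kN/m (0→w₀ over full span):
  R_A = 3w₀L/20 = 3·18·4/20 = 54/5 kN
  M_A = w₀L²/30 = 18·4²/30 = 48/5 kN·m
  R_B = 7w₀L/20 = 7·18·4/20 = 126/5 kN
  M_B = -w₀L²/20 = -18·4²/20 = -72/5 kN·m
Load 4 — applied couple M₀=-19 kN·m at a=8/3 m (b=L-a=4/3):
  R_A = 6M₀ab/L³ = 6·(-19)·(8/3)·(4/3)/4³ = -19/3 kN
  M_A = M₀b(2a-b)/L² = (-19)·(4/3)·(2·(8/3)-(4/3))/4² = -19/3 kN·m
  R_B = -6M₀ab/L³ = -6·(-19)·(8/3)·(4/3)/4³ = 19/3 kN
  M_B = M₀a(2b-a)/L² = (-19)·(8/3)·(2·(4/3)-(8/3))/4² = 0 kN·m
Superposition: R_A = -3619/120 kN, M_A = -1099/60 kN·m, R_B = -1181/120 kN, M_B = 521/60 kN·m

R_A = -3619/120 kN, M_A = -1099/60 kN·m, R_B = -1181/120 kN, M_B = 521/60 kN·m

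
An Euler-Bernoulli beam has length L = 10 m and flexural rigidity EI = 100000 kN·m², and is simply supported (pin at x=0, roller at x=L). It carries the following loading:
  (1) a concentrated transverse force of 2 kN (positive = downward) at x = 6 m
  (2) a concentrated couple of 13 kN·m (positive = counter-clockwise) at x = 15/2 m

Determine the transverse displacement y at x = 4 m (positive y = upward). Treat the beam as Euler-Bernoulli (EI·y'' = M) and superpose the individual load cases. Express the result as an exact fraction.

y(4) = -5569/6000000 m

Load 1 — point force P=2 kN at a=6 m (b=L-a=4):
  y_1 = -Pbx(L²-b²-x²)/(6LEI)  [x≤a] = -2·4·4·(10²-4²-4²)/(6·10·100000) = -17/46875 m
Load 2 — applied couple M₀=13 kN·m at a=15/2 m (b=L-a=5/2):
  y_2 = (M₀x³/(6L)+C₁x)/EI  [x≤a] with C₁=M₀(3b²-L²)/(6L)=-845/48 = (13·4³/(6·10)+(-845/48)·4)/100000 = -1131/2000000 m
Superposition: y = Σ y_i = -5569/6000000 m ≈ -0.000928 m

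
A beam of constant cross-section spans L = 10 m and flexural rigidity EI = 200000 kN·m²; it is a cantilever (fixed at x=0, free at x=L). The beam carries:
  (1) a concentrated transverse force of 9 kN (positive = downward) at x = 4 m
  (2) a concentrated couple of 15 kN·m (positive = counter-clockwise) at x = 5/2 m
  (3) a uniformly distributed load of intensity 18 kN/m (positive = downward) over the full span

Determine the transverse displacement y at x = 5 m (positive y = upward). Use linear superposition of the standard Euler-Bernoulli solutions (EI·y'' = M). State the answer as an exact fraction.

Load 1 — point force P=9 kN at a=4 m (b=L-a=6):
  y_1 = -Pa²(3x-a)/(6EI)  [x>a] = -9·4²·(3·5-4)/(6·200000) = -33/25000 m
Load 2 — applied couple M₀=15 kN·m at a=5/2 m (b=L-a=15/2):
  y_2 = M₀a(2x-a)/(2EI)  [x>a] = 15·(5/2)·(2·5-(5/2))/(2·200000) = 9/12800 m
Load 3 — uniform load w=18 kN/m over full span:
  y_3 = -wx²(x²-4Lx+6L²)/(24EI) = -18·5²·(5²-4·10·5+6·10²)/(24·200000) = -51/1280 m
Superposition: y = Σ y_i = -64737/1600000 m ≈ -0.040461 m

y(5) = -64737/1600000 m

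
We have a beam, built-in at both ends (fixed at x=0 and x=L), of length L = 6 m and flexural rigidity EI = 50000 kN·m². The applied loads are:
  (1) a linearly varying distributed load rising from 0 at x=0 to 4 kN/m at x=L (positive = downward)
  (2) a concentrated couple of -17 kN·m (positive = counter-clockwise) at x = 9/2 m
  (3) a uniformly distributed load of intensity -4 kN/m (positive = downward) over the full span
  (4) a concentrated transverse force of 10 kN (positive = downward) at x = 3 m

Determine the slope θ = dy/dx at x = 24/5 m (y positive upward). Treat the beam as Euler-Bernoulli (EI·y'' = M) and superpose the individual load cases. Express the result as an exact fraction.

Load 1 — triangular load w₀=4 kN/m (0→w₀ over full span):
  θ_1 = -w₀(2x(L-x)(L-2x)(x+2L)+x²(L-x)²)/(120LEI) = -4·(2·(24/5)·(6-(24/5))·(6-2·(24/5))·((24/5)+2·6)+(24/5)²·(6-(24/5))²)/(120·6·50000) = 144/1953125 rad
Load 2 — applied couple M₀=-17 kN·m at a=9/2 m (b=L-a=3/2):
  θ_2 = (R_Ax²/2 - M_Ax - M₀(x-a))/EI  [x>a] with R_A=-51/16, M_A=-85/16 = ((-51/16)·(24/5)²/2 - (-85/16)·(24/5) - (-17)·((24/5)-(9/2)))/50000 = -153/1250000 rad
Load 3 — uniform load w=-4 kN/m over full span:
  θ_3 = -wx(L-x)(L-2x)/(12EI) = -(-4)·(24/5)·(6-(24/5))·(6-2·(24/5))/(12·50000) = -54/390625 rad
Load 4 — point force P=10 kN at a=3 m (b=L-a=3):
  θ_4 = Pa²(L-x)(2bL-(3b+a)(L-x))/(2L³EI)  [x>a] = 10·3²·(6-(24/5))·(2·3·6-(3·3+3)·(6-(24/5)))/(2·6³·50000) = 27/250000 rad
Superposition: θ = Σ θ_i = -1233/15625000 rad ≈ -0.000079 rad

θ(24/5) = -1233/15625000 rad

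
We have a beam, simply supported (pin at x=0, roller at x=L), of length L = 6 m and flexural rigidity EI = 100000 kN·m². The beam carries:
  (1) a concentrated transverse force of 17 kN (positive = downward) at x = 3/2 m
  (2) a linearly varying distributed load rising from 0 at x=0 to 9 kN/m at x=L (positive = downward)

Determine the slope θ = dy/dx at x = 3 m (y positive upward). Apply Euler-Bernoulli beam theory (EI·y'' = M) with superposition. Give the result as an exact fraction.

θ(3) = 387/16000000 rad

Load 1 — point force P=17 kN at a=3/2 m (b=L-a=9/2):
  θ_1 = -Pa(2L²-6Lx+3x²+a²)/(6LEI)  [x>a] = -17·(3/2)·(2·6²-6·6·3+3·3²+(3/2)²)/(6·6·100000) = 153/3200000 rad
Load 2 — triangular load w₀=9 kN/m (0→w₀ over full span):
  θ_2 = -w₀(7L⁴-30L²x²+15x⁴)/(360LEI) = -9·(7·6⁴-30·6²·3²+15·3⁴)/(360·6·100000) = -189/8000000 rad
Superposition: θ = Σ θ_i = 387/16000000 rad ≈ 0.000024 rad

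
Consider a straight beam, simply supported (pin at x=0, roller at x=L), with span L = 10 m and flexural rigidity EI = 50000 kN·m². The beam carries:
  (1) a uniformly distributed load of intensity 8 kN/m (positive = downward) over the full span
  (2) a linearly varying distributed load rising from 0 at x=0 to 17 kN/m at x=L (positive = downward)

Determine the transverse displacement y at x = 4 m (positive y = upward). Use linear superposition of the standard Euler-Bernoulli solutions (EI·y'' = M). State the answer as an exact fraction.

Load 1 — uniform load w=8 kN/m over full span:
  y_1 = -wx(L³-2Lx²+x³)/(24EI) = -8·4·(10³-2·10·4²+4³)/(24·50000) = -62/3125 m
Load 2 — triangular load w₀=17 kN/m (0→w₀ over full span):
  y_2 = -w₀x(7L⁴-10L²x²+3x⁴)/(360LEI) = -17·4·(7·10⁴-10·10²·4²+3·4⁴)/(360·10·50000) = -19397/937500 m
Superposition: y = Σ y_i = -37997/937500 m ≈ -0.040530 m

y(4) = -37997/937500 m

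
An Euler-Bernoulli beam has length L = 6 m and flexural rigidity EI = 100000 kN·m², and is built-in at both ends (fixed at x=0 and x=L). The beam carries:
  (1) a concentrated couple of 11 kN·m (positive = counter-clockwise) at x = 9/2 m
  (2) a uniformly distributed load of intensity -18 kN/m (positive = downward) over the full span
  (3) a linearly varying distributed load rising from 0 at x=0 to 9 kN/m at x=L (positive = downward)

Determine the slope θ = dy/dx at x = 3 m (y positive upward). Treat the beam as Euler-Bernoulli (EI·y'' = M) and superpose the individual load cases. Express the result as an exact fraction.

Load 1 — applied couple M₀=11 kN·m at a=9/2 m (b=L-a=3/2):
  θ_1 = (R_Ax²/2 - M_Ax)/EI  [x≤a] with R_A=33/16, M_A=55/16 = ((33/16)·3²/2 - (55/16)·3)/100000 = -33/3200000 rad
Load 2 — uniform load w=-18 kN/m over full span:
  θ_2 = -wx(L-x)(L-2x)/(12EI) = -(-18)·3·(6-3)·(6-2·3)/(12·100000) = 0 rad
Load 3 — triangular load w₀=9 kN/m (0→w₀ over full span):
  θ_3 = -w₀(2x(L-x)(L-2x)(x+2L)+x²(L-x)²)/(120LEI) = -9·(2·3·(6-3)·(6-2·3)·(3+2·6)+3²·(6-3)²)/(120·6·100000) = -81/8000000 rad
Superposition: θ = Σ θ_i = -327/16000000 rad ≈ -0.000020 rad

θ(3) = -327/16000000 rad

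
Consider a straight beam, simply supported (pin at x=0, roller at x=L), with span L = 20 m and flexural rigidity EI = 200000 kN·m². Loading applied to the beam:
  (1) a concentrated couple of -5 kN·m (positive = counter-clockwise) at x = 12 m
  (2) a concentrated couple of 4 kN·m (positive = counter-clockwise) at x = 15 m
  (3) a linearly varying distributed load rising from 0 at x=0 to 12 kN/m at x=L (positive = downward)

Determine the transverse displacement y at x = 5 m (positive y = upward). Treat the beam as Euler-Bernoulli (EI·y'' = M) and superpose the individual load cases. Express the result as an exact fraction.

Load 1 — applied couple M₀=-5 kN·m at a=12 m (b=L-a=8):
  y_1 = (M₀x³/(6L)+C₁x)/EI  [x≤a] with C₁=M₀(3b²-L²)/(6L)=26/3 = ((-5)·5³/(6·20)+(26/3)·5)/200000 = 61/320000 m
Load 2 — applied couple M₀=4 kN·m at a=15 m (b=L-a=5):
  y_2 = (M₀x³/(6L)+C₁x)/EI  [x≤a] with C₁=M₀(3b²-L²)/(6L)=-65/6 = (4·5³/(6·20)+(-65/6)·5)/200000 = -1/4000 m
Load 3 — triangular load w₀=12 kN/m (0→w₀ over full span):
  y_3 = -w₀x(7L⁴-10L²x²+3x⁴)/(360LEI) = -12·5·(7·20⁴-10·20²·5²+3·5⁴)/(360·20·200000) = -109/2560 m
Superposition: y = Σ y_i = -3411/80000 m ≈ -0.042638 m

y(5) = -3411/80000 m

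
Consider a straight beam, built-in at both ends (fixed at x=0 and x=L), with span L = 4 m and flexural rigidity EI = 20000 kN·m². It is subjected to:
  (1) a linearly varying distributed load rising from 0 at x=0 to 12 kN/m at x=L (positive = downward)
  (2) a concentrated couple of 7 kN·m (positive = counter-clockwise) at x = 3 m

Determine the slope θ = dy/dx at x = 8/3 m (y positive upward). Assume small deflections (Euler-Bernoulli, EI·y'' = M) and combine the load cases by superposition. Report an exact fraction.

θ(8/3) = 2737/16200000 rad

Load 1 — triangular load w₀=12 kN/m (0→w₀ over full span):
  θ_1 = -w₀(2x(L-x)(L-2x)(x+2L)+x²(L-x)²)/(120LEI) = -12·(2·(8/3)·(4-(8/3))·(4-2·(8/3))·((8/3)+2·4)+(8/3)²·(4-(8/3))²)/(120·4·20000) = 28/253125 rad
Load 2 — applied couple M₀=7 kN·m at a=3 m (b=L-a=1):
  θ_2 = (R_Ax²/2 - M_Ax)/EI  [x≤a] with R_A=63/32, M_A=35/16 = ((63/32)·(8/3)²/2 - (35/16)·(8/3))/20000 = 7/120000 rad
Superposition: θ = Σ θ_i = 2737/16200000 rad ≈ 0.000169 rad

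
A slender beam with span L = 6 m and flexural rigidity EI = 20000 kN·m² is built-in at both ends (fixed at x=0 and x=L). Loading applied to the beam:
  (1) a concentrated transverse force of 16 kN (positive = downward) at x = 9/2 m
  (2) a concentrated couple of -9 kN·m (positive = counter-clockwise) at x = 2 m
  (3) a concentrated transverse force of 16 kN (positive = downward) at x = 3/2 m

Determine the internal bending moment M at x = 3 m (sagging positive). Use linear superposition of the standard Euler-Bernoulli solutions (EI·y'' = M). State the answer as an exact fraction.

Load 1 — point force P=16 kN at a=9/2 m (b=L-a=3/2):
  M_1 = Pb²(3a+b)x/L³ - Pab²/L²  [x≤a] = 16·(3/2)²·(3·(9/2)+(3/2))·3/6³ - 16·(9/2)·(3/2)²/6² = 3 kN·m
Load 2 — applied couple M₀=-9 kN·m at a=2 m (b=L-a=4):
  M_2 = R_Ax - M_A - M₀  [x>a] with R_A=-2, M_A=0 = (-2)·3 - 0 - (-9) = 3 kN·m
Load 3 — point force P=16 kN at a=3/2 m (b=L-a=9/2):
  M_3 = Pa²(a+3b)(L-x)/L³ - Pa²b/L²  [x>a] = 16·(3/2)²·((3/2)+3·(9/2))·(6-3)/6³ - 16·(3/2)²·(9/2)/6² = 3 kN·m
Superposition: M = Σ M_i = 9 kN·m ≈ 9.000000 kN·m

M(3) = 9 kN·m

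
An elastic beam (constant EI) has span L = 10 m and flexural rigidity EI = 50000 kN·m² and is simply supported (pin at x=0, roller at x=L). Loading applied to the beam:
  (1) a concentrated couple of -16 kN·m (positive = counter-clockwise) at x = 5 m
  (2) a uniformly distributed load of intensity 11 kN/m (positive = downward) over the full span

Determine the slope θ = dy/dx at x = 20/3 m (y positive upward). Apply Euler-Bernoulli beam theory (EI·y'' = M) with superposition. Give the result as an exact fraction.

θ(20/3) = 3539/810000 rad

Load 1 — applied couple M₀=-16 kN·m at a=5 m (b=L-a=5):
  θ_1 = (M₀x²/(2L)-M₀(x-a)+C₁)/EI  [x>a] with C₁=M₀(3b²-L²)/(6L)=20/3 = ((-16)·(20/3)²/(2·10)-(-16)·((20/3)-5)+(20/3))/50000 = -1/22500 rad
Load 2 — uniform load w=11 kN/m over full span:
  θ_2 = -w(L³-6Lx²+4x³)/(24EI) = -11·(10³-6·10·(20/3)²+4·(20/3)³)/(24·50000) = 143/32400 rad
Superposition: θ = Σ θ_i = 3539/810000 rad ≈ 0.004369 rad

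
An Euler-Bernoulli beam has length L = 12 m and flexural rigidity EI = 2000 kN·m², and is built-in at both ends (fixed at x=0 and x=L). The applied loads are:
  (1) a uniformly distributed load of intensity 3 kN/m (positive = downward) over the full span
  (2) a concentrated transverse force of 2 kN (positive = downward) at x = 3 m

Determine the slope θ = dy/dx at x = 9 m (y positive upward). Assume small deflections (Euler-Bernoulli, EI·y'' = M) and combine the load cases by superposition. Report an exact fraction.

Load 1 — uniform load w=3 kN/m over full span:
  θ_1 = -wx(L-x)(L-2x)/(12EI) = -3·9·(12-9)·(12-2·9)/(12·2000) = 81/4000 rad
Load 2 — point force P=2 kN at a=3 m (b=L-a=9):
  θ_2 = Pa²(L-x)(2bL-(3b+a)(L-x))/(2L³EI)  [x>a] = 2·3²·(12-9)·(2·9·12-(3·9+3)·(12-9))/(2·12³·2000) = 63/64000 rad
Superposition: θ = Σ θ_i = 1359/64000 rad ≈ 0.021234 rad

θ(9) = 1359/64000 rad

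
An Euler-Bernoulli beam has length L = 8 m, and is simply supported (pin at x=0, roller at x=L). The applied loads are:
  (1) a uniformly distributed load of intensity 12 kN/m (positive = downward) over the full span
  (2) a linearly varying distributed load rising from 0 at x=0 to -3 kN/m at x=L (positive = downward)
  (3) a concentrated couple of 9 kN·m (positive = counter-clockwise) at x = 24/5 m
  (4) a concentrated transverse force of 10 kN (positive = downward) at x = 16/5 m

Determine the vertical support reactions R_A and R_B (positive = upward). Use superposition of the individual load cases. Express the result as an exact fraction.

R_A = 409/8 kN, R_B = 343/8 kN

Load 1 — uniform load w=12 kN/m over full span:
  R_A = wL/2 = 12·8/2 = 48 kN
  R_B = wL/2 = 12·8/2 = 48 kN
Load 2 — triangular load w₀=-3 kN/m (0→w₀ over full span):
  R_A = w₀L/6 = (-3)·8/6 = -4 kN
  R_B = w₀L/3 = (-3)·8/3 = -8 kN
Load 3 — applied couple M₀=9 kN·m at a=24/5 m (b=L-a=16/5):
  R_A = M₀/L = 9/8 kN
  R_B = -M₀/L = -9/8 kN
Load 4 — point force P=10 kN at a=16/5 m (b=L-a=24/5):
  R_A = Pb/L = 10·(24/5)/8 = 6 kN
  R_B = Pa/L = 10·(16/5)/8 = 4 kN
Superposition: R_A = 409/8 kN, R_B = 343/8 kN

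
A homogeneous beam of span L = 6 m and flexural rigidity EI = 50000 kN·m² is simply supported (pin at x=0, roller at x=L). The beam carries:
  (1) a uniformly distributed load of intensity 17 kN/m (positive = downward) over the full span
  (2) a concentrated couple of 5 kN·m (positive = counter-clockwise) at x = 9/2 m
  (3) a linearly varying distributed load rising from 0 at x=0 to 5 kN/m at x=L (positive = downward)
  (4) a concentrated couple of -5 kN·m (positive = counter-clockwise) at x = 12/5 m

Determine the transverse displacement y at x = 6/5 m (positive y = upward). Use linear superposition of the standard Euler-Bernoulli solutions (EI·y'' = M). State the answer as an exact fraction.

Load 1 — uniform load w=17 kN/m over full span:
  y_1 = -wx(L³-2Lx²+x³)/(24EI) = -17·(6/5)·(6³-2·6·(6/5)²+(6/5)³)/(24·50000) = -13311/3906250 m
Load 2 — applied couple M₀=5 kN·m at a=9/2 m (b=L-a=3/2):
  y_2 = (M₀x³/(6L)+C₁x)/EI  [x≤a] with C₁=M₀(3b²-L²)/(6L)=-65/16 = (5·(6/5)³/(6·6)+(-65/16)·(6/5))/50000 = -927/10000000 m
Load 3 — triangular load w₀=5 kN/m (0→w₀ over full span):
  y_3 = -w₀x(7L⁴-10L²x²+3x⁴)/(360LEI) = -5·(6/5)·(7·6⁴-10·6²·(6/5)²+3·(6/5)⁴)/(360·6·50000) = -4644/9765625 m
Load 4 — applied couple M₀=-5 kN·m at a=12/5 m (b=L-a=18/5):
  y_4 = (M₀x³/(6L)+C₁x)/EI  [x≤a] with C₁=M₀(3b²-L²)/(6L)=-2/5 = ((-5)·(6/5)³/(6·6)+(-2/5)·(6/5))/50000 = -9/625000 m
Superposition: y = Σ y_i = -4987827/1250000000 m ≈ -0.003990 m

y(6/5) = -4987827/1250000000 m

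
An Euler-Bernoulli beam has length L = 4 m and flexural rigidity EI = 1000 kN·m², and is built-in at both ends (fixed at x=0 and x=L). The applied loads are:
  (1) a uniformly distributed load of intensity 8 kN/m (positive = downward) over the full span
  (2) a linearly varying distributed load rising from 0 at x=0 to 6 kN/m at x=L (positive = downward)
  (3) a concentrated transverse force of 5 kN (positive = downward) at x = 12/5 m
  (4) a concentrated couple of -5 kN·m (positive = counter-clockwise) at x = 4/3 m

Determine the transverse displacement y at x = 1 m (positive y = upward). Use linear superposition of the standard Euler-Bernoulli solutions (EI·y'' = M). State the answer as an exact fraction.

Load 1 — uniform load w=8 kN/m over full span:
  y_1 = -wx²(L-x)²/(24EI) = -8·1²·(4-1)²/(24·1000) = -3/1000 m
Load 2 — triangular load w₀=6 kN/m (0→w₀ over full span):
  y_2 = -w₀x²(L-x)²(x+2L)/(120LEI) = -6·1²·(4-1)²·(1+2·4)/(120·4·1000) = -81/80000 m
Load 3 — point force P=5 kN at a=12/5 m (b=L-a=8/5):
  y_3 = -Pb²x²(3aL-(3a+b)x)/(6L³EI)  [x≤a] = -5·(8/5)²·1²·(3·(12/5)·4-(3·(12/5)+(8/5))·1)/(6·4³·1000) = -1/1500 m
Load 4 — applied couple M₀=-5 kN·m at a=4/3 m (b=L-a=8/3):
  y_4 = (R_Ax³/6 - M_Ax²/2)/EI  [x≤a] with R_A=-5/3, M_A=0 = ((-5/3)·1³/6 - 0·1²/2)/1000 = -1/3600 m
Superposition: y = Σ y_i = -3569/720000 m ≈ -0.004957 m

y(1) = -3569/720000 m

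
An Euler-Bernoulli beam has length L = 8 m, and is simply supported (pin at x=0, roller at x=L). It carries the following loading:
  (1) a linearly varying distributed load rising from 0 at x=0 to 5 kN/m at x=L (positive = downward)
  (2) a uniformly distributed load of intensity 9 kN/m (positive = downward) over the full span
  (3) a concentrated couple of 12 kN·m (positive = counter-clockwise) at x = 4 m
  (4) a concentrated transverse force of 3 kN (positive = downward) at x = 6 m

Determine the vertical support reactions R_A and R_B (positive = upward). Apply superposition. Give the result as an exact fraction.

R_A = 539/12 kN, R_B = 601/12 kN

Load 1 — triangular load w₀=5 kN/m (0→w₀ over full span):
  R_A = w₀L/6 = 5·8/6 = 20/3 kN
  R_B = w₀L/3 = 5·8/3 = 40/3 kN
Load 2 — uniform load w=9 kN/m over full span:
  R_A = wL/2 = 9·8/2 = 36 kN
  R_B = wL/2 = 9·8/2 = 36 kN
Load 3 — applied couple M₀=12 kN·m at a=4 m (b=L-a=4):
  R_A = M₀/L = 12/8 = 3/2 kN
  R_B = -M₀/L = -12/8 = -3/2 kN
Load 4 — point force P=3 kN at a=6 m (b=L-a=2):
  R_A = Pb/L = 3·2/8 = 3/4 kN
  R_B = Pa/L = 3·6/8 = 9/4 kN
Superposition: R_A = 539/12 kN, R_B = 601/12 kN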